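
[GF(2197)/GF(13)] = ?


GF(2197) = GF(13^3), so the extension degree is 3

[GF(2197)/GF(13)] = 3


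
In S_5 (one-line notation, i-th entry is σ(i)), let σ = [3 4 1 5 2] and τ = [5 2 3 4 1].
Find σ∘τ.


σ∘τ: apply τ first, then σ
1 →τ 5 →σ 2
2 →τ 2 →σ 4
3 →τ 3 →σ 1
4 →τ 4 →σ 5
5 →τ 1 →σ 3

σ∘τ = [2 4 1 5 3]


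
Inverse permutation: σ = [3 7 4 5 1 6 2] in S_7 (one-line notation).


To find σ⁻¹, swap domain and range:
σ(1) = 3 → σ⁻¹(3) = 1
σ(2) = 7 → σ⁻¹(7) = 2
σ(3) = 4 → σ⁻¹(4) = 3
σ(4) = 5 → σ⁻¹(5) = 4
σ(5) = 1 → σ⁻¹(1) = 5
σ(6) = 6 → σ⁻¹(6) = 6
σ(7) = 2 → σ⁻¹(2) = 7

σ⁻¹ = [5 7 1 3 4 6 2]


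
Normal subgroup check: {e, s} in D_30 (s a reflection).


H = {e, s} in D_30 (s a reflection)
r·s·r⁻¹ = sr⁻² ≠ s for n ≥ 3, so {e, s} is not closed under conjugation

No, not a normal subgroup


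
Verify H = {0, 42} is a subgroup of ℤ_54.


Subgroup test for H = {0, 42} in (ℤ_54, +):
(1) 0 ∈ H? Yes
(2) Closure: for all a,b ∈ H, (a+b) mod 54 ∈ H? No  [counterexample: 42 + 42 = 30 ∉ H]
(3) Inverses: for all a ∈ H, -a mod 54 ∈ H? No

No, H is not a subgroup of ℤ_54


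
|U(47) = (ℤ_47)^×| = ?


U(n) is the group of units mod n; |U(n)| = φ(n)
|U(47)| = φ(47) = 46

|U(47) = (ℤ_47)^×| = 46


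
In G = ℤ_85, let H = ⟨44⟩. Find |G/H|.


|⟨44⟩| = n / gcd(44, 85) = 85 / 1 = 85
H is normal (ℤ_85 is abelian).
|G/H| = |G| / |H| = 85 / 85 = 1

|G/H| = 1


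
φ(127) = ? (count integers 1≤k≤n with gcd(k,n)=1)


Factor n: 127 = 127
φ(n) = n · ∏(1 - 1/p) over distinct primes p | n
φ(127) = 127 · (1 - 1/127) = 126

φ(127) = 126


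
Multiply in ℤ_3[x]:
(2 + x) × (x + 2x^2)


Expand and collect like terms; reduce coefficients mod 3:
x^0: 2·0 = 0 ≡ 0 (mod 3)
x^1: 2·1 + 1·0 = 2 ≡ 2 (mod 3)
x^2: 2·2 + 1·1 = 5 ≡ 2 (mod 3)
x^3: 1·2 = 2 ≡ 2 (mod 3)
Result: 2x + 2x^2 + 2x^3

f · g = 2x + 2x^2 + 2x^3


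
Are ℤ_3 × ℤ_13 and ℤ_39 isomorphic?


Comparing ℤ_3 × ℤ_13 and ℤ_39:
gcd(3,13) = 1, so ℤ_3 × ℤ_13 ≅ ℤ_39 (CRT)

Yes, ℤ_3 × ℤ_13 ≅ ℤ_39


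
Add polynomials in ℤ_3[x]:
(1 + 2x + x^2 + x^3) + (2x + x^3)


Add coefficients mod 3:
x^0: 1 + 0 = 1 (mod 3)
x^1: 2 + 2 = 1 (mod 3)
x^2: 1 + 0 = 1 (mod 3)
x^3: 1 + 1 = 2 (mod 3)
Result: 1 + x + x^2 + 2x^3

f + g = 1 + x + x^2 + 2x^3


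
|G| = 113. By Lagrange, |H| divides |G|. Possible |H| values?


Lagrange's theorem: |H| divides |G|
|G| = 113
Divisors of 113: 1, 113

Possible subgroup orders: {1, 113}


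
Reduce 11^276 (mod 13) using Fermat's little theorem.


Fermat's little theorem: if p is prime and gcd(a,p)=1, then a^(p-1) ≡ 1 (mod p)
p = 13 is prime, gcd(11,13) = 1
Reduce exponent: 276 mod 12 = 0
So 11^276 ≡ 11^0 (mod 13)
11^0 = 1

11^276 ≡ 1 (mod 13)


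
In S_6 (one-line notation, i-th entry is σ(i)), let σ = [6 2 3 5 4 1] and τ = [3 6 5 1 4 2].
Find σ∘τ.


σ∘τ: apply τ first, then σ
1 →τ 3 →σ 3
2 →τ 6 →σ 1
3 →τ 5 →σ 4
4 →τ 1 →σ 6
5 →τ 4 →σ 5
6 →τ 2 →σ 2

σ∘τ = [3 1 4 6 5 2]


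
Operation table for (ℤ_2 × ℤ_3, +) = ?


Elements: {(0,0), (0,1), (0,2), (1,0), (1,1), (1,2)}
Operation: componentwise addition mod (2, 3)
Entry (a, b) = ((a₁+b₁) mod 2, (a₂+b₂) mod 3)

Cayley table:
      | (0,0) | (0,1) | (0,2) | (1,0) | (1,1) | (1,2)
(0,0) | (0,0) | (0,1) | (0,2) | (1,0) | (1,1) | (1,2)
(0,1) | (0,1) | (0,2) | (0,0) | (1,1) | (1,2) | (1,0)
(0,2) | (0,2) | (0,0) | (0,1) | (1,2) | (1,0) | (1,1)
(1,0) | (1,0) | (1,1) | (1,2) | (0,0) | (0,1) | (0,2)
(1,1) | (1,1) | (1,2) | (1,0) | (0,1) | (0,2) | (0,0)
(1,2) | (1,2) | (1,0) | (1,1) | (0,2) | (0,0) | (0,1)


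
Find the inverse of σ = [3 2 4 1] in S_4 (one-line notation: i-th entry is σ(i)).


To find σ⁻¹, swap domain and range:
σ(1) = 3 → σ⁻¹(3) = 1
σ(2) = 2 → σ⁻¹(2) = 2
σ(3) = 4 → σ⁻¹(4) = 3
σ(4) = 1 → σ⁻¹(1) = 4

σ⁻¹ = [4 2 1 3]


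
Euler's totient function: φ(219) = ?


Factor n: 219 = 3 × 73
φ(n) = n · ∏(1 - 1/p) over distinct primes p | n
φ(219) = 219 · (1 - 1/3) · (1 - 1/73) = 144

φ(219) = 144


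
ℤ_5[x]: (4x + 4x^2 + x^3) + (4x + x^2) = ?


Add coefficients mod 5:
x^0: 0 + 0 = 0 (mod 5)
x^1: 4 + 4 = 3 (mod 5)
x^2: 4 + 1 = 0 (mod 5)
x^3: 1 + 0 = 1 (mod 5)
Result: 3x + x^3

f + g = 3x + x^3


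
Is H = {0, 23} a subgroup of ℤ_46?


Subgroup test for H = {0, 23} in (ℤ_46, +):
(1) 0 ∈ H? Yes
(2) Closure: for all a,b ∈ H, (a+b) mod 46 ∈ H? Yes
(3) Inverses: for all a ∈ H, -a mod 46 ∈ H? Yes

Yes, H is a subgroup of ℤ_46


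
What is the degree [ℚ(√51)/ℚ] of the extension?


√51 has minimal polynomial x² - 51 (irreducible over ℚ since 51 is squarefree)

[ℚ(√51)/ℚ] = 2


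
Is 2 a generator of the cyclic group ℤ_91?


g generates ℤ_n iff gcd(g, n) = 1
gcd(2, 91) = 1
Since gcd = 1, 2 is a generator.

Yes, 2 generates ℤ_91


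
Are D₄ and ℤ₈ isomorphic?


Comparing D₄ and ℤ₈:
D₄ is non-abelian, ℤ₈ is abelian

No, D₄ ≇ ℤ₈


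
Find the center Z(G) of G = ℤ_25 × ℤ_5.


Z(G) = {g ∈ G | gx = xg for all x ∈ G}
Direct product of abelian groups is abelian, so Z(G) = G

Z(ℤ_25 × ℤ_5) = ℤ_25 × ℤ_5


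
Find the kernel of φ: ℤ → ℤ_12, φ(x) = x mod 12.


Kernel = preimage of identity
ker(φ) = {x ∈ ℤ : x ≡ 0 (mod 12)} = 12ℤ = {0, ±12, ±24, ...}

ker(φ) = 12ℤ


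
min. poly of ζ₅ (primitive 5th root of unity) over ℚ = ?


ζ₅ is a root of Φ₅(x) = x⁴ + x³ + x² + x + 1, irreducible over ℚ

Minimal polynomial: x⁴ + x³ + x² + x + 1


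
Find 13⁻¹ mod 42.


Use the extended Euclidean algorithm to write 1 = 13·s + 42·t; then s mod 42 is the inverse.
Euclidean algorithm:
  13 = 0·42 + 13
  42 = 3·13 + 3
  13 = 4·3 + 1
  3 = 3·1 + 0
gcd(13,42) = 1
Back-substitution gives: 13·(13) + 42·(-4) = 1
So 13⁻¹ ≡ 13 ≡ 13 (mod 42)
Check: 13 × 13 = 169 ≡ 1 (mod 42) ✓

13⁻¹ ≡ 13 (mod 42)


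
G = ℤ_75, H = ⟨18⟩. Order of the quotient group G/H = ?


|⟨18⟩| = n / gcd(18, 75) = 75 / 3 = 25
H is normal (ℤ_75 is abelian).
|G/H| = |G| / |H| = 75 / 25 = 3

|G/H| = 3


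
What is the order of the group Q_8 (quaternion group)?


Q_8 = {±1, ±i, ±j, ±k}
|Q_8| = 8

|Q_8 (quaternion group)| = 8


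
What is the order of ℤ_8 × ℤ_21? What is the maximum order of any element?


|ℤ_8 × ℤ_21| = 8 × 21 = 168
Max element order = lcm(8,21) = 168
Cyclic? Yes (gcd=1)

|ℤ_8×ℤ_21| = 168, max element order = 168


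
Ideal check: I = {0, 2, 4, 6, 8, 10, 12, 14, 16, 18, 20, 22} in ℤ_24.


Check ideal conditions for I = {0, 2, 4, 6, 8, 10, 12, 14, 16, 18, 20, 22} in ℤ_24:
(1) I is an additive subgroup? Yes
(2) For r ∈ ℤ_24 and a ∈ I: r·a ∈ I? Yes

Yes, I is an ideal of ℤ_24


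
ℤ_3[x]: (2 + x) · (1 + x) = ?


Expand and collect like terms; reduce coefficients mod 3:
x^0: 2·1 = 2 ≡ 2 (mod 3)
x^1: 2·1 + 1·1 = 3 ≡ 0 (mod 3)
x^2: 1·1 = 1 ≡ 1 (mod 3)
Result: 2 + x^2

f · g = 2 + x^2


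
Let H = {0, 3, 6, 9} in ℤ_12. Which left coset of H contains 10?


10 + H = {10 + h (mod 12) : h ∈ H}
10+0=10, 10+3=1, 10+6=4, 10+9=7
10 + H = {1, 4, 7, 10} = 1 + H

10 + H = {1, 4, 7, 10}


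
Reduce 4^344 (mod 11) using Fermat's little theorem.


Fermat's little theorem: if p is prime and gcd(a,p)=1, then a^(p-1) ≡ 1 (mod p)
p = 11 is prime, gcd(4,11) = 1
Reduce exponent: 344 mod 10 = 4
So 4^344 ≡ 4^4 (mod 11)
4^4 mod 11 = 3

4^344 ≡ 3 (mod 11)


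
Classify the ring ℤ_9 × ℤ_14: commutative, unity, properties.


Direct product ring; commutative with unity (1,1); but (1,0)·(0,1) = (0,0) gives zero divisors, so not an integral domain
Commutative: Yes
Integral domain: No
Has unity: Yes

ℤ_9 × ℤ_14: Commutative=Yes, Unity=Yes


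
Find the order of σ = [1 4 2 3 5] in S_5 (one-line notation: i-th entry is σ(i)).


Cycle decomposition: (2 4 3)
Cycle lengths: 3
Order = lcm(3) = 3

ord(σ) = 3


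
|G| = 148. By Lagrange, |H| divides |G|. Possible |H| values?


Lagrange's theorem: |H| divides |G|
|G| = 148
Divisors of 148: 1, 2, 4, 37, 74, 148

Possible subgroup orders: {1, 2, 4, 37, 74, 148}


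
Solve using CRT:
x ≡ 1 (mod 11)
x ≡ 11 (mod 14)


m₁ = 11, m₂ = 14, gcd = 1, so CRT applies. M = m₁·m₂ = 154
Let M₁ = M/m₁ = 14, M₂ = M/m₂ = 11
Find y₁ ≡ M₁⁻¹ (mod m₁): 14⁻¹ ≡ 4 (mod 11)
Find y₂ ≡ M₂⁻¹ (mod m₂): 11⁻¹ ≡ 9 (mod 14)
x = a₁·M₁·y₁ + a₂·M₂·y₂ = 1·14·4 + 11·11·9 = 1145
Reduce mod 154: x ≡ 67
Check: 67 mod 11 = 1 ✓, 67 mod 14 = 11 ✓

x ≡ 67 (mod 154)


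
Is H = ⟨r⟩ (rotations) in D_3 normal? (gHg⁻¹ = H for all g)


H = ⟨r⟩ (rotations) in D_3
The rotation subgroup ⟨r⟩ has index 2 in D_3, so it is normal

Yes, normal subgroup


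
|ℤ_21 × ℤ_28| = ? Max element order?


|ℤ_21 × ℤ_28| = 21 × 28 = 588
Max element order = lcm(21,28) = 84
Cyclic? No (gcd=7)

|ℤ_21×ℤ_28| = 588, max element order = 84


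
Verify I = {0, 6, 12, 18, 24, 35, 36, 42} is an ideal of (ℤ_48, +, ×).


Check ideal conditions for I = {0, 6, 12, 18, 24, 35, 36, 42} in ℤ_48:
(1) I is an additive subgroup? No
(2) For r ∈ ℤ_48 and a ∈ I: r·a ∈ I? No  [counterexample: r=2, a=35, r·a mod 48 = 22 ∉ I]

No, I is not an ideal of ℤ_48


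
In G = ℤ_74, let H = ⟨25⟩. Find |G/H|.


|⟨25⟩| = n / gcd(25, 74) = 74 / 1 = 74
H is normal (ℤ_74 is abelian).
|G/H| = |G| / |H| = 74 / 74 = 1

|G/H| = 1


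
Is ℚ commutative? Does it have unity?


ℚ is a field: commutative, has unity, every nonzero element is a unit (hence an integral domain)
Commutative: Yes
Integral domain: Yes
Has unity: Yes

ℚ: Commutative=Yes, Unity=Yes


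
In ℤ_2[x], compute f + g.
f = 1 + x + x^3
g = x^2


Add coefficients mod 2:
x^0: 1 + 0 = 1 (mod 2)
x^1: 1 + 0 = 1 (mod 2)
x^2: 0 + 1 = 1 (mod 2)
x^3: 1 + 0 = 1 (mod 2)
Result: 1 + x + x^2 + x^3

f + g = 1 + x + x^2 + x^3


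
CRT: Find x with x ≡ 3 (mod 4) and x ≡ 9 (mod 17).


m₁ = 4, m₂ = 17, gcd = 1, so CRT applies. M = m₁·m₂ = 68
Let M₁ = M/m₁ = 17, M₂ = M/m₂ = 4
Find y₁ ≡ M₁⁻¹ (mod m₁): 17⁻¹ ≡ 1 (mod 4)
Find y₂ ≡ M₂⁻¹ (mod m₂): 4⁻¹ ≡ 13 (mod 17)
x = a₁·M₁·y₁ + a₂·M₂·y₂ = 3·17·1 + 9·4·13 = 519
Reduce mod 68: x ≡ 43
Check: 43 mod 4 = 3 ✓, 43 mod 17 = 9 ✓

x ≡ 43 (mod 68)


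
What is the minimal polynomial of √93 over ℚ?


√93 satisfies x² - 93 = 0, irreducible over ℚ since 93 is squarefree

Minimal polynomial: x² - 93


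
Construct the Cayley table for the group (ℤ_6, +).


Elements: {0, 1, 2, 3, 4, 5}
Operation: addition mod 6
Entry (a, b) = (a + b) mod 6

Cayley table:
  | 0 | 1 | 2 | 3 | 4 | 5
0 | 0 | 1 | 2 | 3 | 4 | 5
1 | 1 | 2 | 3 | 4 | 5 | 0
2 | 2 | 3 | 4 | 5 | 0 | 1
3 | 3 | 4 | 5 | 0 | 1 | 2
4 | 4 | 5 | 0 | 1 | 2 | 3
5 | 5 | 0 | 1 | 2 | 3 | 4


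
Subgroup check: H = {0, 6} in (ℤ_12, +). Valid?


Subgroup test for H = {0, 6} in (ℤ_12, +):
(1) 0 ∈ H? Yes
(2) Closure: for all a,b ∈ H, (a+b) mod 12 ∈ H? Yes
(3) Inverses: for all a ∈ H, -a mod 12 ∈ H? Yes

Yes, H is a subgroup of ℤ_12


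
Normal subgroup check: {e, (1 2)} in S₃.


H = {e, (1 2)} in S₃
(1 3)(1 2)(1 3)⁻¹ = (2 3) ∉ {e, (1 2)}, so it is not normal

No, not a normal subgroup


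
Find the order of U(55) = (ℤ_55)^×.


U(n) is the group of units mod n; |U(n)| = φ(n)
|U(55)| = φ(55) = 40

|U(55) = (ℤ_55)^×| = 40


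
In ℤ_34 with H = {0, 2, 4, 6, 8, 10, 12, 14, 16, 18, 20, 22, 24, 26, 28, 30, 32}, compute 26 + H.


26 + H = {26 + h (mod 34) : h ∈ H}
26+0=26, 26+2=28, 26+4=30, 26+6=32, 26+8=0, 26+10=2, 26+12=4, 26+14=6, 26+16=8, 26+18=10, 26+20=12, 26+22=14, 26+24=16, 26+26=18, 26+28=20, 26+30=22, 26+32=24
26 + H = {0, 2, 4, 6, 8, 10, 12, 14, 16, 18, 20, 22, 24, 26, 28, 30, 32} = 0 + H

26 + H = {0, 2, 4, 6, 8, 10, 12, 14, 16, 18, 20, 22, 24, 26, 28, 30, 32}


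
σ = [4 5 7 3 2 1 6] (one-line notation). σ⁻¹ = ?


To find σ⁻¹, swap domain and range:
σ(1) = 4 → σ⁻¹(4) = 1
σ(2) = 5 → σ⁻¹(5) = 2
σ(3) = 7 → σ⁻¹(7) = 3
σ(4) = 3 → σ⁻¹(3) = 4
σ(5) = 2 → σ⁻¹(2) = 5
σ(6) = 1 → σ⁻¹(1) = 6
σ(7) = 6 → σ⁻¹(6) = 7

σ⁻¹ = [6 5 4 1 2 7 3]


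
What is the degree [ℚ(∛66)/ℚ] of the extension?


∛66 has minimal polynomial x³ - 66 (irreducible over ℚ since 66 is not a perfect cube)

[ℚ(∛66)/ℚ] = 3


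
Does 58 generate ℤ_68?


g generates ℤ_n iff gcd(g, n) = 1
gcd(58, 68) = 2
Since gcd = 2 ≠ 1, ⟨58⟩ has order 34 < 68, so 58 is not a generator.

No, 58 does not generate ℤ_68


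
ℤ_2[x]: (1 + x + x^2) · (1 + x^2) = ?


Expand and collect like terms; reduce coefficients mod 2:
x^0: 1·1 = 1 ≡ 1 (mod 2)
x^1: 1·0 + 1·1 = 1 ≡ 1 (mod 2)
x^2: 1·1 + 1·0 + 1·1 = 2 ≡ 0 (mod 2)
x^3: 1·1 + 1·0 = 1 ≡ 1 (mod 2)
x^4: 1·1 = 1 ≡ 1 (mod 2)
Result: 1 + x + x^3 + x^4

f · g = 1 + x + x^3 + x^4


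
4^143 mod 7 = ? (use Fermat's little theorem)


Fermat's little theorem: if p is prime and gcd(a,p)=1, then a^(p-1) ≡ 1 (mod p)
p = 7 is prime, gcd(4,7) = 1
Reduce exponent: 143 mod 6 = 5
So 4^143 ≡ 4^5 (mod 7)
4^5 mod 7 = 2

4^143 ≡ 2 (mod 7)


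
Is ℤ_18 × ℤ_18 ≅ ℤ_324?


Comparing ℤ_18 × ℤ_18 and ℤ_324:
gcd(18,18) = 18 ≠ 1. Max element order in ℤ_18×ℤ_18 is lcm(18,18) = 18 < 324, so it has no element of order 324

No, ℤ_18 × ℤ_18 ≇ ℤ_324


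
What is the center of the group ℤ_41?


Z(G) = {g ∈ G | gx = xg for all x ∈ G}
ℤ_41 is abelian, so Z(G) = G

Z(ℤ_41) = ℤ_41


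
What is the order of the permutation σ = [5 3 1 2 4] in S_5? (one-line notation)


Cycle decomposition: (1 5 4 2 3)
Cycle lengths: 5
Order = lcm(5) = 5

ord(σ) = 5


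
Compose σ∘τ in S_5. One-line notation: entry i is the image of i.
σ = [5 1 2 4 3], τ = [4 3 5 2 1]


σ∘τ: apply τ first, then σ
1 →τ 4 →σ 4
2 →τ 3 →σ 2
3 →τ 5 →σ 3
4 →τ 2 →σ 1
5 →τ 1 →σ 5

σ∘τ = [4 2 3 1 5]


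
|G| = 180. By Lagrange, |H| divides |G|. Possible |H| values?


Lagrange's theorem: |H| divides |G|
|G| = 180
Divisors of 180: 1, 2, 3, 4, 5, 6, 9, 10, 12, 15, 18, 20, 30, 36, 45, 60, 90, 180

Possible subgroup orders: {1, 2, 3, 4, 5, 6, 9, 10, 12, 15, 18, 20, 30, 36, 45, 60, 90, 180}


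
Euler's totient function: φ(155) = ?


Factor n: 155 = 5 × 31
φ(n) = n · ∏(1 - 1/p) over distinct primes p | n
φ(155) = 155 · (1 - 1/5) · (1 - 1/31) = 120

φ(155) = 120


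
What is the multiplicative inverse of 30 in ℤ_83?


Use the extended Euclidean algorithm to write 1 = 30·s + 83·t; then s mod 83 is the inverse.
Euclidean algorithm:
  30 = 0·83 + 30
  83 = 2·30 + 23
  30 = 1·23 + 7
  23 = 3·7 + 2
  7 = 3·2 + 1
  2 = 2·1 + 0
gcd(30,83) = 1
Back-substitution gives: 30·(36) + 83·(-13) = 1
So 30⁻¹ ≡ 36 ≡ 36 (mod 83)
Check: 30 × 36 = 1080 ≡ 1 (mod 83) ✓

30⁻¹ ≡ 36 (mod 83)


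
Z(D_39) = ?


Z(G) = {g ∈ G | gx = xg for all x ∈ G}
For odd n, Z(D_n) = {e}: no nontrivial rotation commutes with all reflections

Z(D_39) = {e}


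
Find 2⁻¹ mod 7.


Use the extended Euclidean algorithm to write 1 = 2·s + 7·t; then s mod 7 is the inverse.
Euclidean algorithm:
  2 = 0·7 + 2
  7 = 3·2 + 1
  2 = 2·1 + 0
gcd(2,7) = 1
Back-substitution gives: 2·(-3) + 7·(1) = 1
So 2⁻¹ ≡ -3 ≡ 4 (mod 7)
Check: 2 × 4 = 8 ≡ 1 (mod 7) ✓

2⁻¹ ≡ 4 (mod 7)


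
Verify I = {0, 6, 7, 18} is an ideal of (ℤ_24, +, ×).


Check ideal conditions for I = {0, 6, 7, 18} in ℤ_24:
(1) I is an additive subgroup? No
(2) For r ∈ ℤ_24 and a ∈ I: r·a ∈ I? No  [counterexample: r=2, a=6, r·a mod 24 = 12 ∉ I]

No, I is not an ideal of ℤ_24


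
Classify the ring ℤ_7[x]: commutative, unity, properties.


ℤ_7 is a field (n prime), so ℤ_7[x] is a commutative integral domain with unity
Commutative: Yes
Integral domain: Yes
Has unity: Yes

ℤ_7[x]: Commutative=Yes, Unity=Yes


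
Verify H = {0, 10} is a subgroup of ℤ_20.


Subgroup test for H = {0, 10} in (ℤ_20, +):
(1) 0 ∈ H? Yes
(2) Closure: for all a,b ∈ H, (a+b) mod 20 ∈ H? Yes
(3) Inverses: for all a ∈ H, -a mod 20 ∈ H? Yes

Yes, H is a subgroup of ℤ_20


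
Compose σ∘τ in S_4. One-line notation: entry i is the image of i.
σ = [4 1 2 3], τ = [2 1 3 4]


σ∘τ: apply τ first, then σ
1 →τ 2 →σ 1
2 →τ 1 →σ 4
3 →τ 3 →σ 2
4 →τ 4 →σ 3

σ∘τ = [1 4 2 3]


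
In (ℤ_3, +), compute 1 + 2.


Operation: addition mod 3
1 + 2 = (a + b) mod 3 with a = 1, b = 2

1 + 2 = 0


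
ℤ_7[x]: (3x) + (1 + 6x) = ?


Add coefficients mod 7:
x^0: 0 + 1 = 1 (mod 7)
x^1: 3 + 6 = 2 (mod 7)
Result: 1 + 2x

f + g = 1 + 2x


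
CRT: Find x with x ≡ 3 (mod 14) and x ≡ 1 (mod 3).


m₁ = 14, m₂ = 3, gcd = 1, so CRT applies. M = m₁·m₂ = 42
Let M₁ = M/m₁ = 3, M₂ = M/m₂ = 14
Find y₁ ≡ M₁⁻¹ (mod m₁): 3⁻¹ ≡ 5 (mod 14)
Find y₂ ≡ M₂⁻¹ (mod m₂): 14⁻¹ ≡ 2 (mod 3)
x = a₁·M₁·y₁ + a₂·M₂·y₂ = 3·3·5 + 1·14·2 = 73
Reduce mod 42: x ≡ 31
Check: 31 mod 14 = 3 ✓, 31 mod 3 = 1 ✓

x ≡ 31 (mod 42)


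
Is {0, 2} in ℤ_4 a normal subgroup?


H = {0, 2} in ℤ_4
ℤ_4 is abelian; every subgroup of an abelian group is normal

Yes, normal subgroup


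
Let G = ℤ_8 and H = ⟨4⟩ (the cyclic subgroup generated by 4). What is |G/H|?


|⟨4⟩| = n / gcd(4, 8) = 8 / 4 = 2
H is normal (ℤ_8 is abelian).
|G/H| = |G| / |H| = 8 / 2 = 4

|G/H| = 4


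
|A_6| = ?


|A_n| = n!/2 (even permutations)
|A_6| = 6!/2 = 720/2 = 360

|A_6| = 360


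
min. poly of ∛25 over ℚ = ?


∛25 satisfies x³ - 25 = 0, irreducible over ℚ (no rational root; 25 is not a perfect cube)

Minimal polynomial: x³ - 25


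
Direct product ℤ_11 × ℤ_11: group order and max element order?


|ℤ_11 × ℤ_11| = 11 × 11 = 121
Max element order = lcm(11,11) = 11
Cyclic? No (gcd=11)

|ℤ_11×ℤ_11| = 121, max element order = 11


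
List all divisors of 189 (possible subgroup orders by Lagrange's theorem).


Lagrange's theorem: |H| divides |G|
|G| = 189
Divisors of 189: 1, 3, 7, 9, 21, 27, 63, 189

Possible subgroup orders: {1, 3, 7, 9, 21, 27, 63, 189}


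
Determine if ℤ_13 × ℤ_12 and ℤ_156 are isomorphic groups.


Comparing ℤ_13 × ℤ_12 and ℤ_156:
gcd(13,12) = 1, so ℤ_13 × ℤ_12 ≅ ℤ_156 (CRT)

Yes, ℤ_13 × ℤ_12 ≅ ℤ_156


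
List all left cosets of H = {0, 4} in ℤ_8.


H = {0, 4}, |H| = 2
Number of cosets = |G|/|H| = 8/2 = 4
0 + H = {0, 4}
1 + H = {1, 5}
2 + H = {2, 6}
3 + H = {3, 7}

Cosets: 0+H={0,4}; 1+H={1,5}; 2+H={2,6}; 3+H={3,7}


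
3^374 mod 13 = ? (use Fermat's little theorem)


Fermat's little theorem: if p is prime and gcd(a,p)=1, then a^(p-1) ≡ 1 (mod p)
p = 13 is prime, gcd(3,13) = 1
Reduce exponent: 374 mod 12 = 2
So 3^374 ≡ 3^2 (mod 13)
3^2 mod 13 = 9

3^374 ≡ 9 (mod 13)


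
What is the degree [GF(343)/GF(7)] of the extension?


GF(343) = GF(7^3), so the extension degree is 3

[GF(343)/GF(7)] = 3


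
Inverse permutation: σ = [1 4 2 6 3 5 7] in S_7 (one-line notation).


To find σ⁻¹, swap domain and range:
σ(1) = 1 → σ⁻¹(1) = 1
σ(2) = 4 → σ⁻¹(4) = 2
σ(3) = 2 → σ⁻¹(2) = 3
σ(4) = 6 → σ⁻¹(6) = 4
σ(5) = 3 → σ⁻¹(3) = 5
σ(6) = 5 → σ⁻¹(5) = 6
σ(7) = 7 → σ⁻¹(7) = 7

σ⁻¹ = [1 3 5 2 6 4 7]


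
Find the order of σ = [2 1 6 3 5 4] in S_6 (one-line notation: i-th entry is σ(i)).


Cycle decomposition: (1 2) (3 6 4)
Cycle lengths: 2, 3
Order = lcm(2, 3) = 6

ord(σ) = 6


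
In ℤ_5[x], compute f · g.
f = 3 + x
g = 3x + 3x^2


Expand and collect like terms; reduce coefficients mod 5:
x^0: 3·0 = 0 ≡ 0 (mod 5)
x^1: 3·3 + 1·0 = 9 ≡ 4 (mod 5)
x^2: 3·3 + 1·3 = 12 ≡ 2 (mod 5)
x^3: 1·3 = 3 ≡ 3 (mod 5)
Result: 4x + 2x^2 + 3x^3

f · g = 4x + 2x^2 + 3x^3


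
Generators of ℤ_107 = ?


g generates ℤ_n iff gcd(g,n) = 1
Prime factors of 107: 107
Generators are g ∈ {1,...,106} not divisible by any of these primes.
Generators: {1, 2, 3, 4, 5, 6, 7, 8, 9, 10, 11, 12, 13, 14, 15, 16, 17, 18, 19, 20, 21, 22, 23, 24, 25, 26, 27, 28, 29, 30, 31, 32, 33, 34, 35, 36, 37, 38, 39, 40, 41, 42, 43, 44, 45, 46, 47, 48, 49, 50, 51, 52, 53, 54, 55, 56, 57, 58, 59, 60, 61, 62, 63, 64, 65, 66, 67, 68, 69, 70, 71, 72, 73, 74, 75, 76, 77, 78, 79, 80, 81, 82, 83, 84, 85, 86, 87, 88, 89, 90, 91, 92, 93, 94, 95, 96, 97, 98, 99, 100, 101, 102, 103, 104, 105, 106}
Number of generators = φ(107) = 106

Generators of ℤ_107 = {1, 2, 3, 4, 5, 6, 7, 8, 9, 10, 11, 12, 13, 14, 15, 16, 17, 18, 19, 20, 21, 22, 23, 24, 25, 26, 27, 28, 29, 30, 31, 32, 33, 34, 35, 36, 37, 38, 39, 40, 41, 42, 43, 44, 45, 46, 47, 48, 49, 50, 51, 52, 53, 54, 55, 56, 57, 58, 59, 60, 61, 62, 63, 64, 65, 66, 67, 68, 69, 70, 71, 72, 73, 74, 75, 76, 77, 78, 79, 80, 81, 82, 83, 84, 85, 86, 87, 88, 89, 90, 91, 92, 93, 94, 95, 96, 97, 98, 99, 100, 101, 102, 103, 104, 105, 106}


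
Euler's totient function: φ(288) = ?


Factor n: 288 = 2^5 × 3^2
φ(n) = n · ∏(1 - 1/p) over distinct primes p | n
φ(288) = 288 · (1 - 1/2) · (1 - 1/3) = 96

φ(288) = 96


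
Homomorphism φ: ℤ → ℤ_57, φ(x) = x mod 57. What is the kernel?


Kernel = preimage of identity
ker(φ) = {x ∈ ℤ : x ≡ 0 (mod 57)} = 57ℤ = {0, ±57, ±114, ...}

ker(φ) = 57ℤ


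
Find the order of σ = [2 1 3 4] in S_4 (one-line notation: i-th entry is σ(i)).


Cycle decomposition: (1 2)
Cycle lengths: 2
Order = lcm(2) = 2

ord(σ) = 2


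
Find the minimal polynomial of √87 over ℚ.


√87 satisfies x² - 87 = 0, irreducible over ℚ since 87 is squarefree

Minimal polynomial: x² - 87


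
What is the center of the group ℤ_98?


Z(G) = {g ∈ G | gx = xg for all x ∈ G}
ℤ_98 is abelian, so Z(G) = G

Z(ℤ_98) = ℤ_98


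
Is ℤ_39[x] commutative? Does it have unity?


ℤ_39 has zero divisors (3·13 ≡ 0), and these lift to constant zero divisors in ℤ_39[x]; so not an integral domain
Commutative: Yes
Integral domain: No
Has unity: Yes

ℤ_39[x]: Commutative=Yes, Unity=Yes


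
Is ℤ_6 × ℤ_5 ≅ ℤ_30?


Comparing ℤ_6 × ℤ_5 and ℤ_30:
gcd(6,5) = 1, so ℤ_6 × ℤ_5 ≅ ℤ_30 (CRT)

Yes, ℤ_6 × ℤ_5 ≅ ℤ_30


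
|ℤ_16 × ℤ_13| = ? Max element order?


|ℤ_16 × ℤ_13| = 16 × 13 = 208
Max element order = lcm(16,13) = 208
Cyclic? Yes (gcd=1)

|ℤ_16×ℤ_13| = 208, max element order = 208


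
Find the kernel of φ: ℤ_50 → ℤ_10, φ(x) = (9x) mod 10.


Kernel = preimage of identity
ker(φ) = {x ∈ ℤ_50 : 9x ≡ 0 (mod 10)}. Since 10 | 50, φ is well-defined. The kernel is the cyclic subgroup ⟨10⟩ of ℤ_50 (order 5), i.e. {0, 10, 20, 30, 40}

ker(φ) = {0, 10, 20, 30, 40}


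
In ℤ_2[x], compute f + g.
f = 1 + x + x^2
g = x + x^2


Add coefficients mod 2:
x^0: 1 + 0 = 1 (mod 2)
x^1: 1 + 1 = 0 (mod 2)
x^2: 1 + 1 = 0 (mod 2)
Result: 1

f + g = 1


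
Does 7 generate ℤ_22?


g generates ℤ_n iff gcd(g, n) = 1
gcd(7, 22) = 1
Since gcd = 1, 7 is a generator.

Yes, 7 generates ℤ_22


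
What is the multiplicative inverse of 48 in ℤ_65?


Use the extended Euclidean algorithm to write 1 = 48·s + 65·t; then s mod 65 is the inverse.
Euclidean algorithm:
  48 = 0·65 + 48
  65 = 1·48 + 17
  48 = 2·17 + 14
  17 = 1·14 + 3
  14 = 4·3 + 2
  3 = 1·2 + 1
  2 = 2·1 + 0
gcd(48,65) = 1
Back-substitution gives: 48·(-23) + 65·(17) = 1
So 48⁻¹ ≡ -23 ≡ 42 (mod 65)
Check: 48 × 42 = 2016 ≡ 1 (mod 65) ✓

48⁻¹ ≡ 42 (mod 65)


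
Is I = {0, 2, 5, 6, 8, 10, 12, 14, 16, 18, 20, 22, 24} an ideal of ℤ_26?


Check ideal conditions for I = {0, 2, 5, 6, 8, 10, 12, 14, 16, 18, 20, 22, 24} in ℤ_26:
(1) I is an additive subgroup? No
(2) For r ∈ ℤ_26 and a ∈ I: r·a ∈ I? No  [counterexample: r=2, a=2, r·a mod 26 = 4 ∉ I]

No, I is not an ideal of ℤ_26


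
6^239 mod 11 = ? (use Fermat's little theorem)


Fermat's little theorem: if p is prime and gcd(a,p)=1, then a^(p-1) ≡ 1 (mod p)
p = 11 is prime, gcd(6,11) = 1
Reduce exponent: 239 mod 10 = 9
So 6^239 ≡ 6^9 (mod 11)
6^9 mod 11 = 2

6^239 ≡ 2 (mod 11)


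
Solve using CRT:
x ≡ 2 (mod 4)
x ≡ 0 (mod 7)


m₁ = 4, m₂ = 7, gcd = 1, so CRT applies. M = m₁·m₂ = 28
Let M₁ = M/m₁ = 7, M₂ = M/m₂ = 4
Find y₁ ≡ M₁⁻¹ (mod m₁): 7⁻¹ ≡ 3 (mod 4)
Find y₂ ≡ M₂⁻¹ (mod m₂): 4⁻¹ ≡ 2 (mod 7)
x = a₁·M₁·y₁ + a₂·M₂·y₂ = 2·7·3 + 0·4·2 = 42
Reduce mod 28: x ≡ 14
Check: 14 mod 4 = 2 ✓, 14 mod 7 = 0 ✓

x ≡ 14 (mod 28)


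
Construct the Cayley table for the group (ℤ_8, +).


Elements: {0, 1, 2, 3, 4, 5, 6, 7}
Operation: addition mod 8
Entry (a, b) = (a + b) mod 8

Cayley table:
  | 0 | 1 | 2 | 3 | 4 | 5 | 6 | 7
0 | 0 | 1 | 2 | 3 | 4 | 5 | 6 | 7
1 | 1 | 2 | 3 | 4 | 5 | 6 | 7 | 0
2 | 2 | 3 | 4 | 5 | 6 | 7 | 0 | 1
3 | 3 | 4 | 5 | 6 | 7 | 0 | 1 | 2
4 | 4 | 5 | 6 | 7 | 0 | 1 | 2 | 3
5 | 5 | 6 | 7 | 0 | 1 | 2 | 3 | 4
6 | 6 | 7 | 0 | 1 | 2 | 3 | 4 | 5
7 | 7 | 0 | 1 | 2 | 3 | 4 | 5 | 6


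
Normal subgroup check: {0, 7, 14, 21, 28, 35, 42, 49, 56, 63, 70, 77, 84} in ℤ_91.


H = {0, 7, 14, 21, 28, 35, 42, 49, 56, 63, 70, 77, 84} in ℤ_91
ℤ_91 is abelian; every subgroup of an abelian group is normal

Yes, normal subgroup


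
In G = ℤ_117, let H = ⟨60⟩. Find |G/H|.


|⟨60⟩| = n / gcd(60, 117) = 117 / 3 = 39
H is normal (ℤ_117 is abelian).
|G/H| = |G| / |H| = 117 / 39 = 3

|G/H| = 3


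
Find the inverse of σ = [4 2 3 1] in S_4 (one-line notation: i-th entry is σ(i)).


To find σ⁻¹, swap domain and range:
σ(1) = 4 → σ⁻¹(4) = 1
σ(2) = 2 → σ⁻¹(2) = 2
σ(3) = 3 → σ⁻¹(3) = 3
σ(4) = 1 → σ⁻¹(1) = 4

σ⁻¹ = [4 2 3 1]


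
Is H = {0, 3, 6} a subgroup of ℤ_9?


Subgroup test for H = {0, 3, 6} in (ℤ_9, +):
(1) 0 ∈ H? Yes
(2) Closure: for all a,b ∈ H, (a+b) mod 9 ∈ H? Yes
(3) Inverses: for all a ∈ H, -a mod 9 ∈ H? Yes

Yes, H is a subgroup of ℤ_9


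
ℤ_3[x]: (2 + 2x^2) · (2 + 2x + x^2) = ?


Expand and collect like terms; reduce coefficients mod 3:
x^0: 2·2 = 4 ≡ 1 (mod 3)
x^1: 2·2 + 0·2 = 4 ≡ 1 (mod 3)
x^2: 2·1 + 0·2 + 2·2 = 6 ≡ 0 (mod 3)
x^3: 0·1 + 2·2 = 4 ≡ 1 (mod 3)
x^4: 2·1 = 2 ≡ 2 (mod 3)
Result: 1 + x + x^3 + 2x^4

f · g = 1 + x + x^3 + 2x^4


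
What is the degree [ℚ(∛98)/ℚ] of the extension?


∛98 has minimal polynomial x³ - 98 (irreducible over ℚ since 98 is not a perfect cube)

[ℚ(∛98)/ℚ] = 3


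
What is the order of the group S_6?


|S_n| = n! (number of permutations of n symbols)
|S_6| = 6! = 720

|S_6| = 720


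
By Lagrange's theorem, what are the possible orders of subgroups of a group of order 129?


Lagrange's theorem: |H| divides |G|
|G| = 129
Divisors of 129: 1, 3, 43, 129

Possible subgroup orders: {1, 3, 43, 129}


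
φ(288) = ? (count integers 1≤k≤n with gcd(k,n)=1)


Factor n: 288 = 2^5 × 3^2
φ(n) = n · ∏(1 - 1/p) over distinct primes p | n
φ(288) = 288 · (1 - 1/2) · (1 - 1/3) = 96

φ(288) = 96


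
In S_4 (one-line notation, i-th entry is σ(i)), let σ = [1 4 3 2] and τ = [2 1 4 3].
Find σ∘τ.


σ∘τ: apply τ first, then σ
1 →τ 2 →σ 4
2 →τ 1 →σ 1
3 →τ 4 →σ 2
4 →τ 3 →σ 3

σ∘τ = [4 1 2 3]


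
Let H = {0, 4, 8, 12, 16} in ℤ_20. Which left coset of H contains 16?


16 + H = {16 + h (mod 20) : h ∈ H}
16+0=16, 16+4=0, 16+8=4, 16+12=8, 16+16=12
16 + H = {0, 4, 8, 12, 16} = 0 + H

16 + H = {0, 4, 8, 12, 16}


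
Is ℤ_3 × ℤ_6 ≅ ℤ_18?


Comparing ℤ_3 × ℤ_6 and ℤ_18:
gcd(3,6) = 3 ≠ 1. Max element order in ℤ_3×ℤ_6 is lcm(3,6) = 6 < 18, so it has no element of order 18

No, ℤ_3 × ℤ_6 ≇ ℤ_18


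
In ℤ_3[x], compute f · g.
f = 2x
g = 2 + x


Expand and collect like terms; reduce coefficients mod 3:
x^0: 0·2 = 0 ≡ 0 (mod 3)
x^1: 0·1 + 2·2 = 4 ≡ 1 (mod 3)
x^2: 2·1 = 2 ≡ 2 (mod 3)
Result: x + 2x^2

f · g = x + 2x^2


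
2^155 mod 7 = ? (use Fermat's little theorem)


Fermat's little theorem: if p is prime and gcd(a,p)=1, then a^(p-1) ≡ 1 (mod p)
p = 7 is prime, gcd(2,7) = 1
Reduce exponent: 155 mod 6 = 5
So 2^155 ≡ 2^5 (mod 7)
2^5 mod 7 = 4

2^155 ≡ 4 (mod 7)


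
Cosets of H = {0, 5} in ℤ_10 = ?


H = {0, 5}, |H| = 2
Number of cosets = |G|/|H| = 10/2 = 5
0 + H = {0, 5}
1 + H = {1, 6}
2 + H = {2, 7}
3 + H = {3, 8}
4 + H = {4, 9}

Cosets: 0+H={0,5}; 1+H={1,6}; 2+H={2,7}; 3+H={3,8}; 4+H={4,9}


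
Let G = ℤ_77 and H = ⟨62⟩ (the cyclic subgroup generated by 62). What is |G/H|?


|⟨62⟩| = n / gcd(62, 77) = 77 / 1 = 77
H is normal (ℤ_77 is abelian).
|G/H| = |G| / |H| = 77 / 77 = 1

|G/H| = 1


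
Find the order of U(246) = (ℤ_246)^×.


U(n) is the group of units mod n; |U(n)| = φ(n)
|U(246)| = φ(246) = 80

|U(246) = (ℤ_246)^×| = 80


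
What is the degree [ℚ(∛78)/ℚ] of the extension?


∛78 has minimal polynomial x³ - 78 (irreducible over ℚ since 78 is not a perfect cube)

[ℚ(∛78)/ℚ] = 3


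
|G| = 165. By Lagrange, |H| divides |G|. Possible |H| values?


Lagrange's theorem: |H| divides |G|
|G| = 165
Divisors of 165: 1, 3, 5, 11, 15, 33, 55, 165

Possible subgroup orders: {1, 3, 5, 11, 15, 33, 55, 165}


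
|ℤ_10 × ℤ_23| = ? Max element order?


|ℤ_10 × ℤ_23| = 10 × 23 = 230
Max element order = lcm(10,23) = 230
Cyclic? Yes (gcd=1)

|ℤ_10×ℤ_23| = 230, max element order = 230


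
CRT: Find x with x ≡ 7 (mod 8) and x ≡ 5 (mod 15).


m₁ = 8, m₂ = 15, gcd = 1, so CRT applies. M = m₁·m₂ = 120
Let M₁ = M/m₁ = 15, M₂ = M/m₂ = 8
Find y₁ ≡ M₁⁻¹ (mod m₁): 15⁻¹ ≡ 7 (mod 8)
Find y₂ ≡ M₂⁻¹ (mod m₂): 8⁻¹ ≡ 2 (mod 15)
x = a₁·M₁·y₁ + a₂·M₂·y₂ = 7·15·7 + 5·8·2 = 815
Reduce mod 120: x ≡ 95
Check: 95 mod 8 = 7 ✓, 95 mod 15 = 5 ✓

x ≡ 95 (mod 120)


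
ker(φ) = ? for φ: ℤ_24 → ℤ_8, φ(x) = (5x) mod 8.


Kernel = preimage of identity
ker(φ) = {x ∈ ℤ_24 : 5x ≡ 0 (mod 8)}. Since 8 | 24, φ is well-defined. The kernel is the cyclic subgroup ⟨8⟩ of ℤ_24 (order 3), i.e. {0, 8, 16}

ker(φ) = {0, 8, 16}


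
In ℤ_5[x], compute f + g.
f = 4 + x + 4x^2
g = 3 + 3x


Add coefficients mod 5:
x^0: 4 + 3 = 2 (mod 5)
x^1: 1 + 3 = 4 (mod 5)
x^2: 4 + 0 = 4 (mod 5)
Result: 2 + 4x + 4x^2

f + g = 2 + 4x + 4x^2


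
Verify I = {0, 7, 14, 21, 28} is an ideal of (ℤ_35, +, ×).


Check ideal conditions for I = {0, 7, 14, 21, 28} in ℤ_35:
(1) I is an additive subgroup? Yes
(2) For r ∈ ℤ_35 and a ∈ I: r·a ∈ I? Yes

Yes, I is an ideal of ℤ_35


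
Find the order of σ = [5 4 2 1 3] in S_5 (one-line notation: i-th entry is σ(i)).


Cycle decomposition: (1 5 3 2 4)
Cycle lengths: 5
Order = lcm(5) = 5

ord(σ) = 5


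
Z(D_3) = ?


Z(G) = {g ∈ G | gx = xg for all x ∈ G}
For odd n, Z(D_n) = {e}: no nontrivial rotation commutes with all reflections

Z(D_3) = {e}


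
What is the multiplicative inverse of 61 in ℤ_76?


Use the extended Euclidean algorithm to write 1 = 61·s + 76·t; then s mod 76 is the inverse.
Euclidean algorithm:
  61 = 0·76 + 61
  76 = 1·61 + 15
  61 = 4·15 + 1
  15 = 15·1 + 0
gcd(61,76) = 1
Back-substitution gives: 61·(5) + 76·(-4) = 1
So 61⁻¹ ≡ 5 ≡ 5 (mod 76)
Check: 61 × 5 = 305 ≡ 1 (mod 76) ✓

61⁻¹ ≡ 5 (mod 76)


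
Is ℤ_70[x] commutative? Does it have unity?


ℤ_70 has zero divisors (2·35 ≡ 0), and these lift to constant zero divisors in ℤ_70[x]; so not an integral domain
Commutative: Yes
Integral domain: No
Has unity: Yes

ℤ_70[x]: Commutative=Yes, Unity=Yes


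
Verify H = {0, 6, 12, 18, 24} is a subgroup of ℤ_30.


Subgroup test for H = {0, 6, 12, 18, 24} in (ℤ_30, +):
(1) 0 ∈ H? Yes
(2) Closure: for all a,b ∈ H, (a+b) mod 30 ∈ H? Yes
(3) Inverses: for all a ∈ H, -a mod 30 ∈ H? Yes

Yes, H is a subgroup of ℤ_30


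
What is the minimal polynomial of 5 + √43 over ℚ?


Let α = 5 + √43. Then α - 5 = √43, so (α - 5)² = 43, giving α² - 10α - 18 = 0. Degree 2 and α ∉ ℚ, so this is the minimal polynomial.

Minimal polynomial: x² - 10x - 18


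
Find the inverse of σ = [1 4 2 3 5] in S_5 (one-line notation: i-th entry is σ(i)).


To find σ⁻¹, swap domain and range:
σ(1) = 1 → σ⁻¹(1) = 1
σ(2) = 4 → σ⁻¹(4) = 2
σ(3) = 2 → σ⁻¹(2) = 3
σ(4) = 3 → σ⁻¹(3) = 4
σ(5) = 5 → σ⁻¹(5) = 5

σ⁻¹ = [1 3 4 2 5]


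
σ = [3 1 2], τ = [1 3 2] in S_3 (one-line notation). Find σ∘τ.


σ∘τ: apply τ first, then σ
1 →τ 1 →σ 3
2 →τ 3 →σ 2
3 →τ 2 →σ 1

σ∘τ = [3 2 1]


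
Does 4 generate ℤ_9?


g generates ℤ_n iff gcd(g, n) = 1
gcd(4, 9) = 1
Since gcd = 1, 4 is a generator.

Yes, 4 generates ℤ_9


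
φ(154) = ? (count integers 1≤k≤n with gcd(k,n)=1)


Factor n: 154 = 2 × 7 × 11
φ(n) = n · ∏(1 - 1/p) over distinct primes p | n
φ(154) = 154 · (1 - 1/2) · (1 - 1/7) · (1 - 1/11) = 60

φ(154) = 60


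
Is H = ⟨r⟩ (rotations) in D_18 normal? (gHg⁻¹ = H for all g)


H = ⟨r⟩ (rotations) in D_18
The rotation subgroup ⟨r⟩ has index 2 in D_18, so it is normal

Yes, normal subgroup


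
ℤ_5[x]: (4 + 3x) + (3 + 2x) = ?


Add coefficients mod 5:
x^0: 4 + 3 = 2 (mod 5)
x^1: 3 + 2 = 0 (mod 5)
Result: 2

f + g = 2


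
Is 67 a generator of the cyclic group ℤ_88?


g generates ℤ_n iff gcd(g, n) = 1
gcd(67, 88) = 1
Since gcd = 1, 67 is a generator.

Yes, 67 generates ℤ_88


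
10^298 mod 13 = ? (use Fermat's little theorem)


Fermat's little theorem: if p is prime and gcd(a,p)=1, then a^(p-1) ≡ 1 (mod p)
p = 13 is prime, gcd(10,13) = 1
Reduce exponent: 298 mod 12 = 10
So 10^298 ≡ 10^10 (mod 13)
10^10 mod 13 = 3

10^298 ≡ 3 (mod 13)


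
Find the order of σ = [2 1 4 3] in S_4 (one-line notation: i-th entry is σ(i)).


Cycle decomposition: (1 2) (3 4)
Cycle lengths: 2, 2
Order = lcm(2, 2) = 2

ord(σ) = 2


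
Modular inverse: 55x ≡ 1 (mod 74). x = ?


Use the extended Euclidean algorithm to write 1 = 55·s + 74·t; then s mod 74 is the inverse.
Euclidean algorithm:
  55 = 0·74 + 55
  74 = 1·55 + 19
  55 = 2·19 + 17
  19 = 1·17 + 2
  17 = 8·2 + 1
  2 = 2·1 + 0
gcd(55,74) = 1
Back-substitution gives: 55·(35) + 74·(-26) = 1
So 55⁻¹ ≡ 35 ≡ 35 (mod 74)
Check: 55 × 35 = 1925 ≡ 1 (mod 74) ✓

55⁻¹ ≡ 35 (mod 74)


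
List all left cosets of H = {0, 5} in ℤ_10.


H = {0, 5}, |H| = 2
Number of cosets = |G|/|H| = 10/2 = 5
0 + H = {0, 5}
1 + H = {1, 6}
2 + H = {2, 7}
3 + H = {3, 8}
4 + H = {4, 9}

Cosets: 0+H={0,5}; 1+H={1,6}; 2+H={2,7}; 3+H={3,8}; 4+H={4,9}


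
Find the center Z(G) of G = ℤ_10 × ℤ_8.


Z(G) = {g ∈ G | gx = xg for all x ∈ G}
Direct product of abelian groups is abelian, so Z(G) = G

Z(ℤ_10 × ℤ_8) = ℤ_10 × ℤ_8


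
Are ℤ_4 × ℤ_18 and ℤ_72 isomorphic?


Comparing ℤ_4 × ℤ_18 and ℤ_72:
gcd(4,18) = 2 ≠ 1. Max element order in ℤ_4×ℤ_18 is lcm(4,18) = 36 < 72, so it has no element of order 72

No, ℤ_4 × ℤ_18 ≇ ℤ_72


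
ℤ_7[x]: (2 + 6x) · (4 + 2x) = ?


Expand and collect like terms; reduce coefficients mod 7:
x^0: 2·4 = 8 ≡ 1 (mod 7)
x^1: 2·2 + 6·4 = 28 ≡ 0 (mod 7)
x^2: 6·2 = 12 ≡ 5 (mod 7)
Result: 1 + 5x^2

f · g = 1 + 5x^2


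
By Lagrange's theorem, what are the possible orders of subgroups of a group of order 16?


Lagrange's theorem: |H| divides |G|
|G| = 16
Divisors of 16: 1, 2, 4, 8, 16

Possible subgroup orders: {1, 2, 4, 8, 16}


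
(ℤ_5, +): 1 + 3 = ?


Operation: addition mod 5
1 + 3 = (a + b) mod 5 with a = 1, b = 3

1 + 3 = 4


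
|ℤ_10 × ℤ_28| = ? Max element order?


|ℤ_10 × ℤ_28| = 10 × 28 = 280
Max element order = lcm(10,28) = 140
Cyclic? No (gcd=2)

|ℤ_10×ℤ_28| = 280, max element order = 140


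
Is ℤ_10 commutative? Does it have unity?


ℤ_10 is a commutative ring with unity 1; 10 = 2×5 is composite, so 2·5 ≡ 0 gives zero divisors (not an integral domain)
Commutative: Yes
Integral domain: No
Has unity: Yes

ℤ_10: Commutative=Yes, Unity=Yes


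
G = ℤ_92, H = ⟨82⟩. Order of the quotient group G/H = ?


|⟨82⟩| = n / gcd(82, 92) = 92 / 2 = 46
H is normal (ℤ_92 is abelian).
|G/H| = |G| / |H| = 92 / 46 = 2

|G/H| = 2


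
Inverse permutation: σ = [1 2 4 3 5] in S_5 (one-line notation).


To find σ⁻¹, swap domain and range:
σ(1) = 1 → σ⁻¹(1) = 1
σ(2) = 2 → σ⁻¹(2) = 2
σ(3) = 4 → σ⁻¹(4) = 3
σ(4) = 3 → σ⁻¹(3) = 4
σ(5) = 5 → σ⁻¹(5) = 5

σ⁻¹ = [1 2 4 3 5]


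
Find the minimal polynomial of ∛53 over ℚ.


∛53 satisfies x³ - 53 = 0, irreducible over ℚ (no rational root; 53 is not a perfect cube)

Minimal polynomial: x³ - 53


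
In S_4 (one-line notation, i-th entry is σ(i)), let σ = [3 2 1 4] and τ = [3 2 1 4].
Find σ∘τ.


σ∘τ: apply τ first, then σ
1 →τ 3 →σ 1
2 →τ 2 →σ 2
3 →τ 1 →σ 3
4 →τ 4 →σ 4

σ∘τ = [1 2 3 4]


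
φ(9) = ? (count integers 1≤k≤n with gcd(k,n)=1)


φ(n) = count of k ∈ {1,...,n} with gcd(k,n)=1
Coprimes to 9: {1, 2, 4, 5, 7, 8}
Count: 6

φ(9) = 6


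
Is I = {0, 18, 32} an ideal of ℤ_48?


Check ideal conditions for I = {0, 18, 32} in ℤ_48:
(1) I is an additive subgroup? No
(2) For r ∈ ℤ_48 and a ∈ I: r·a ∈ I? No  [counterexample: r=2, a=18, r·a mod 48 = 36 ∉ I]

No, I is not an ideal of ℤ_48


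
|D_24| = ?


|D_n| = 2n (n rotations and n reflections)
|D_24| = 2×24 = 48

|D_24| = 48


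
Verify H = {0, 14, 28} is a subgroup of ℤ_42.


Subgroup test for H = {0, 14, 28} in (ℤ_42, +):
(1) 0 ∈ H? Yes
(2) Closure: for all a,b ∈ H, (a+b) mod 42 ∈ H? Yes
(3) Inverses: for all a ∈ H, -a mod 42 ∈ H? Yes

Yes, H is a subgroup of ℤ_42


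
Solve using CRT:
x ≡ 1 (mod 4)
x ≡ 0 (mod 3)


m₁ = 4, m₂ = 3, gcd = 1, so CRT applies. M = m₁·m₂ = 12
Let M₁ = M/m₁ = 3, M₂ = M/m₂ = 4
Find y₁ ≡ M₁⁻¹ (mod m₁): 3⁻¹ ≡ 3 (mod 4)
Find y₂ ≡ M₂⁻¹ (mod m₂): 4⁻¹ ≡ 1 (mod 3)
x = a₁·M₁·y₁ + a₂·M₂·y₂ = 1·3·3 + 0·4·1 = 9
Reduce mod 12: x ≡ 9
Check: 9 mod 4 = 1 ✓, 9 mod 3 = 0 ✓

x ≡ 9 (mod 12)


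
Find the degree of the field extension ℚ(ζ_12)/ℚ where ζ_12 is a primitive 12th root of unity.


[ℚ(ζ_n):ℚ] = deg Φ_n(x) = φ(n). Here φ(12) = 4

[ℚ(ζ_12)/ℚ where ζ_12 is a primitive 12th root of unity] = 4


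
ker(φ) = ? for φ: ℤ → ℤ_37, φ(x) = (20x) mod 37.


Kernel = preimage of identity
ker(φ) = {x ∈ ℤ : 20x ≡ 0 (mod 37)}. gcd(20,37) = 1, so 20x ≡ 0 (mod 37) ⟺ x ≡ 0 (mod 37/1 = 37). Hence ker(φ) = 37ℤ

ker(φ) = 37ℤ


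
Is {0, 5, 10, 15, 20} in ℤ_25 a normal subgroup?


H = {0, 5, 10, 15, 20} in ℤ_25
ℤ_25 is abelian; every subgroup of an abelian group is normal

Yes, normal subgroup


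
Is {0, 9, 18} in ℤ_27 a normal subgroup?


H = {0, 9, 18} in ℤ_27
ℤ_27 is abelian; every subgroup of an abelian group is normal

Yes, normal subgroup


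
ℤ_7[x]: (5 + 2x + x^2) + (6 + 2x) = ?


Add coefficients mod 7:
x^0: 5 + 6 = 4 (mod 7)
x^1: 2 + 2 = 4 (mod 7)
x^2: 1 + 0 = 1 (mod 7)
Result: 4 + 4x + x^2

f + g = 4 + 4x + x^2
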